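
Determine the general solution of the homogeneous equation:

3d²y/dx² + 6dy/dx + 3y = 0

Characteristic equation: 3r² + 6r + 3 = 0
Divide by 3: r² + 2r + 1 = 0
Factored: (r + 1)² = 0
Repeated root: r = -1
General solution: y = (C₁ + C₂x)e^(-x)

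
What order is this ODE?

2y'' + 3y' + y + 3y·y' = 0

The order is 2 (highest derivative is of order 2).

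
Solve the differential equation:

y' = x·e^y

Separating variables and integrating:
-e^(-y) = x²/2 + C

General solution: y = -ln(C - x²/2)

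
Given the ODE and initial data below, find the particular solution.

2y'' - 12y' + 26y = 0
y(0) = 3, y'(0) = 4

General solution: y = e^(3x)(C₁cos(2x) + C₂sin(2x))
Complex roots r = 3 ± 2i
Applying ICs: C₁ = 3, C₂ = -5/2
Particular solution: y = e^(3x)(3cos(2x) - (5/2)sin(2x))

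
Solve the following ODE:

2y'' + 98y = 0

Characteristic equation: 2r² + 98 = 0
Divide by 2: r² + 49 = 0
Roots: r = ±7i (complex conjugates)
General solution: y = C₁cos(7x) + C₂sin(7x)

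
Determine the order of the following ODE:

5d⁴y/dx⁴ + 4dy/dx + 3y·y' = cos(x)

The order is 4 (highest derivative is of order 4).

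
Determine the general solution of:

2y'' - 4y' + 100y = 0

Characteristic equation: 2r² - 4r + 100 = 0
Divide by 2: r² - 2r + 50 = 0
Roots: r = 1 ± 7i (complex conjugates)
General solution: y = e^x(C₁cos(7x) + C₂sin(7x))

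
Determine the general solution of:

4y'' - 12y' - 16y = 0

Characteristic equation: 4r² - 12r - 16 = 0
Divide by 4: r² - 3r - 4 = 0
Roots: r = 4, -1 (distinct real)
General solution: y = C₁e^(4x) + C₂e^(-x)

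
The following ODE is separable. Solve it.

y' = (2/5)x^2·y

Separating variables and integrating:
ln|y| = 2x^3/15 + C

General solution: y = Ce^(2x^3/15)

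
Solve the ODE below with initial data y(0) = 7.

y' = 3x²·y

General solution: y = Ce^(x³)
Applying IC y(0) = 7:
Particular solution: y = 7e^(x³)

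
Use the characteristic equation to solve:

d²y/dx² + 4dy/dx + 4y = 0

Characteristic equation: r² + 4r + 4 = 0
Factored: (r + 2)² = 0
Repeated root: r = -2
General solution: y = (C₁ + C₂x)e^(-2x)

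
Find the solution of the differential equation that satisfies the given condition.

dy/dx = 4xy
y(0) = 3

General solution: y = Ce^(2x²)
Applying IC y(0) = 3:
Particular solution: y = 3e^(2x²)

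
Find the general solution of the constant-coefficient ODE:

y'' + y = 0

Characteristic equation: r² + 1 = 0
Roots: r = ±i (complex conjugates)
General solution: y = C₁cos(x) + C₂sin(x)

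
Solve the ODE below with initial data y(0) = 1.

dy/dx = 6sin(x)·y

General solution: y = Ce^(-6cos(x))
Applying IC y(0) = 1:
Particular solution: y = e^(6(1-cos(x)))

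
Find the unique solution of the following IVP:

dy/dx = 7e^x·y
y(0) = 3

General solution: y = Ce^(7e^x)
Applying IC y(0) = 3:
Particular solution: y = 3e^(7(e^x - 1))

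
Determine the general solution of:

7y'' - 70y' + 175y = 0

Characteristic equation: 7r² - 70r + 175 = 0
Divide by 7: r² - 10r + 25 = 0
Factored: (r - 5)² = 0
Repeated root: r = 5
General solution: y = (C₁ + C₂x)e^(5x)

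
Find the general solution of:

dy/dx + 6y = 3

Using integrating factor method:

General solution: y = 1/2 + Ce^(-6x)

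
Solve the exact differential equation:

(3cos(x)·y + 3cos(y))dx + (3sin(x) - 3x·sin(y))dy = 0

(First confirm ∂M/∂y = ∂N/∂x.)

Verify exactness: ∂M/∂y = ∂N/∂x ✓
Find F(x,y) such that ∂F/∂x = M, ∂F/∂y = N
Solution: 3sin(x)·y + 3x·cos(y) = C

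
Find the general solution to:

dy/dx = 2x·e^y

Separating variables and integrating:
-e^(-y) = x² + C

General solution: y = -ln(C - x²)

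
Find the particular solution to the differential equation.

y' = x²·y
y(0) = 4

General solution: y = Ce^(x³/3)
Applying IC y(0) = 4:
Particular solution: y = 4e^(x³/3)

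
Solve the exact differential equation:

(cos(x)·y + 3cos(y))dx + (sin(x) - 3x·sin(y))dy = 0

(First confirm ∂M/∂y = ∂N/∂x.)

Verify exactness: ∂M/∂y = ∂N/∂x ✓
Find F(x,y) such that ∂F/∂x = M, ∂F/∂y = N
Solution: sin(x)·y + 3x·cos(y) = C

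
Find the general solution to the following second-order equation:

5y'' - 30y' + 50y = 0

Characteristic equation: 5r² - 30r + 50 = 0
Divide by 5: r² - 6r + 10 = 0
Roots: r = 3 ± i (complex conjugates)
General solution: y = e^(3x)(C₁cos(x) + C₂sin(x))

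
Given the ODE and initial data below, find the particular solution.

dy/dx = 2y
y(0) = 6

General solution: y = Ce^(2x)
Applying IC y(0) = 6:
Particular solution: y = 6e^(2x)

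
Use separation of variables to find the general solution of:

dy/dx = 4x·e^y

Separating variables and integrating:
-e^(-y) = 2x² + C

General solution: y = -ln(C - 2x²)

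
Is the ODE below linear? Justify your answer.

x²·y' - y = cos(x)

Yes. Linear (y and its derivatives appear to the first power only, no products of y terms)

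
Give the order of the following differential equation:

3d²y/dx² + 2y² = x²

The order is 2 (highest derivative is of order 2).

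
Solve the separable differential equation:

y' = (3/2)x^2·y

Separating variables and integrating:
ln|y| = x^3/2 + C

General solution: y = Ce^(x^3/2)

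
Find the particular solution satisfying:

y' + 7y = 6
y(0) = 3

General solution: y = 6/7 + Ce^(-7x)
Applying y(0) = 3: C = 3 - 6/7 = 15/7
Particular solution: y = 6/7 + (15/7)e^(-7x)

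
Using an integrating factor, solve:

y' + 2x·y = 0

Using integrating factor method:

General solution: y = Ce^(-x^2)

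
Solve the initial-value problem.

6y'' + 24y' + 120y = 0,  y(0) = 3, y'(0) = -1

General solution: y = e^(-2x)(C₁cos(4x) + C₂sin(4x))
Complex roots r = -2 ± 4i
Applying ICs: C₁ = 3, C₂ = 5/4
Particular solution: y = e^(-2x)(3cos(4x) + (5/4)sin(4x))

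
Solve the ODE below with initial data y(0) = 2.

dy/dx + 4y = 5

General solution: y = 5/4 + Ce^(-4x)
Applying y(0) = 2: C = 2 - 5/4 = 3/4
Particular solution: y = 5/4 + (3/4)e^(-4x)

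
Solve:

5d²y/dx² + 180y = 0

Characteristic equation: 5r² + 180 = 0
Divide by 5: r² + 36 = 0
Roots: r = ±6i (complex conjugates)
General solution: y = C₁cos(6x) + C₂sin(6x)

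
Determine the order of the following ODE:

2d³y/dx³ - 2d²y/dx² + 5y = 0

The order is 3 (highest derivative is of order 3).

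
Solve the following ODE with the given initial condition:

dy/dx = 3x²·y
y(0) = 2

General solution: y = Ce^(x³)
Applying IC y(0) = 2:
Particular solution: y = 2e^(x³)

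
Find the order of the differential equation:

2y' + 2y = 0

The order is 1 (highest derivative is of order 1).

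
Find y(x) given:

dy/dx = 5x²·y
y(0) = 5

General solution: y = Ce^(5x³/3)
Applying IC y(0) = 5:
Particular solution: y = 5e^(5x³/3)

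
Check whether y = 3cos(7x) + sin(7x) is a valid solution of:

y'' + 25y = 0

Verification:
y'' = -147cos(7x) - 49sin(7x)
y'' + 25y ≠ 0 (frequency mismatch: got 49 instead of 25)

No, it is not a solution.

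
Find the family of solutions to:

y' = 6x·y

Separating variables and integrating:
ln|y| = 3x^2 + C

General solution: y = Ce^(3x^2)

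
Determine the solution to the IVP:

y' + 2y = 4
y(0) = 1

General solution: y = 2 + Ce^(-2x)
Applying y(0) = 1: C = 1 - 2 = -1
Particular solution: y = 2 - e^(-2x)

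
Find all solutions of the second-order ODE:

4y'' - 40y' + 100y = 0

Characteristic equation: 4r² - 40r + 100 = 0
Divide by 4: r² - 10r + 25 = 0
Factored: (r - 5)² = 0
Repeated root: r = 5
General solution: y = (C₁ + C₂x)e^(5x)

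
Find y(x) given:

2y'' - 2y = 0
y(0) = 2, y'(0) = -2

General solution: y = C₁e^x + C₂e^(-x)
Applying ICs: C₁ = 0, C₂ = 2
Particular solution: y = 2e^(-x)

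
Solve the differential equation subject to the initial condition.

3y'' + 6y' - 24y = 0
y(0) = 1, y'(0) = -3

General solution: y = C₁e^(2x) + C₂e^(-4x)
Applying ICs: C₁ = 1/6, C₂ = 5/6
Particular solution: y = (1/6)e^(2x) + (5/6)e^(-4x)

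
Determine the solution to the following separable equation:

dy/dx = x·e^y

Separating variables and integrating:
-e^(-y) = x²/2 + C

General solution: y = -ln(C - x²/2)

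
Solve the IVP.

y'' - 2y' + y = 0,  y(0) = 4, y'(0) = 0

General solution: y = (C₁ + C₂x)e^x
Repeated root r = 1
Applying ICs: C₁ = 4, C₂ = -4
Particular solution: y = (4 - 4x)e^x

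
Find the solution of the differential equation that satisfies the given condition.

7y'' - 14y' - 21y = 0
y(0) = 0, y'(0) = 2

General solution: y = C₁e^(3x) + C₂e^(-x)
Applying ICs: C₁ = 1/2, C₂ = -1/2
Particular solution: y = (1/2)e^(3x) - (1/2)e^(-x)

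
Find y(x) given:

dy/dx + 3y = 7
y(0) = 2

General solution: y = 7/3 + Ce^(-3x)
Applying y(0) = 2: C = 2 - 7/3 = -1/3
Particular solution: y = 7/3 - (1/3)e^(-3x)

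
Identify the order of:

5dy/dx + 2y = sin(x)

The order is 1 (highest derivative is of order 1).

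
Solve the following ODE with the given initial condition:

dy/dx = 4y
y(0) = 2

General solution: y = Ce^(4x)
Applying IC y(0) = 2:
Particular solution: y = 2e^(4x)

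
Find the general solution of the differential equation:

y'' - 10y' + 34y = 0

Characteristic equation: r² - 10r + 34 = 0
Roots: r = 5 ± 3i (complex conjugates)
General solution: y = e^(5x)(C₁cos(3x) + C₂sin(3x))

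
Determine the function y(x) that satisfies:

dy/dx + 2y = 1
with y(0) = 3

General solution: y = 1/2 + Ce^(-2x)
Applying y(0) = 3: C = 3 - 1/2 = 5/2
Particular solution: y = 1/2 + (5/2)e^(-2x)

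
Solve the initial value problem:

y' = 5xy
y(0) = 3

General solution: y = Ce^(5x²/2)
Applying IC y(0) = 3:
Particular solution: y = 3e^(5x²/2)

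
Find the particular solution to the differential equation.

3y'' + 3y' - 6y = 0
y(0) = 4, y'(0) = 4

General solution: y = C₁e^x + C₂e^(-2x)
Applying ICs: C₁ = 4, C₂ = 0
Particular solution: y = 4e^x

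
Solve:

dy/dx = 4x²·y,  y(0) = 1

General solution: y = Ce^(4x³/3)
Applying IC y(0) = 1:
Particular solution: y = e^(4x³/3)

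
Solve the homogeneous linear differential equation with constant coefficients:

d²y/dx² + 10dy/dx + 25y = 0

Characteristic equation: r² + 10r + 25 = 0
Factored: (r + 5)² = 0
Repeated root: r = -5
General solution: y = (C₁ + C₂x)e^(-5x)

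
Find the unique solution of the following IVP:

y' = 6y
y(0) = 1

General solution: y = Ce^(6x)
Applying IC y(0) = 1:
Particular solution: y = e^(6x)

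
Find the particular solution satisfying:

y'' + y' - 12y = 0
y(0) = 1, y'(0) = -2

General solution: y = C₁e^(3x) + C₂e^(-4x)
Applying ICs: C₁ = 2/7, C₂ = 5/7
Particular solution: y = (2/7)e^(3x) + (5/7)e^(-4x)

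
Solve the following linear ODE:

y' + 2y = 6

Using integrating factor method:

General solution: y = 3 + Ce^(-2x)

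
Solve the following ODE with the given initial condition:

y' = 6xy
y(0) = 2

General solution: y = Ce^(3x²)
Applying IC y(0) = 2:
Particular solution: y = 2e^(3x²)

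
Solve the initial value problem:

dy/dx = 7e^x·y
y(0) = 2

General solution: y = Ce^(7e^x)
Applying IC y(0) = 2:
Particular solution: y = 2e^(7(e^x - 1))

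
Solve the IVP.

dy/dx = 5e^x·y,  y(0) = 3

General solution: y = Ce^(5e^x)
Applying IC y(0) = 3:
Particular solution: y = 3e^(5(e^x - 1))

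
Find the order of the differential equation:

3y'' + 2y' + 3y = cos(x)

The order is 2 (highest derivative is of order 2).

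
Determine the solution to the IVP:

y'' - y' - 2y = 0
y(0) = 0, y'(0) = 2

General solution: y = C₁e^(2x) + C₂e^(-x)
Applying ICs: C₁ = 2/3, C₂ = -2/3
Particular solution: y = (2/3)e^(2x) - (2/3)e^(-x)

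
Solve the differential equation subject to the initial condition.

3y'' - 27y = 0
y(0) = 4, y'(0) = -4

General solution: y = C₁e^(3x) + C₂e^(-3x)
Applying ICs: C₁ = 4/3, C₂ = 8/3
Particular solution: y = (4/3)e^(3x) + (8/3)e^(-3x)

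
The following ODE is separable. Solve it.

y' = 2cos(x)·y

Separating variables and integrating:
ln|y| = 2sin(x) + C

General solution: y = Ce^(2sin(x))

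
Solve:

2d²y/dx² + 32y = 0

Characteristic equation: 2r² + 32 = 0
Divide by 2: r² + 16 = 0
Roots: r = ±4i (complex conjugates)
General solution: y = C₁cos(4x) + C₂sin(4x)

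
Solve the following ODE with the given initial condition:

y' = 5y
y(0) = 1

General solution: y = Ce^(5x)
Applying IC y(0) = 1:
Particular solution: y = e^(5x)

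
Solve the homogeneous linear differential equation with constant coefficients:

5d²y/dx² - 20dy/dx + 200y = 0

Characteristic equation: 5r² - 20r + 200 = 0
Divide by 5: r² - 4r + 40 = 0
Roots: r = 2 ± 6i (complex conjugates)
General solution: y = e^(2x)(C₁cos(6x) + C₂sin(6x))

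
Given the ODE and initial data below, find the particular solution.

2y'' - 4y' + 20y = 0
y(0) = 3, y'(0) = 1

General solution: y = e^x(C₁cos(3x) + C₂sin(3x))
Complex roots r = 1 ± 3i
Applying ICs: C₁ = 3, C₂ = -2/3
Particular solution: y = e^x(3cos(3x) - (2/3)sin(3x))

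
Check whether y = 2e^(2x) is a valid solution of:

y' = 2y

Verification:
y = 2e^(2x)
y' = 4e^(2x)
2y = 4e^(2x)
y' = 2y ✓

Yes, it is a solution.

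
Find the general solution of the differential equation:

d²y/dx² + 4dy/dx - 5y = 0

Characteristic equation: r² + 4r - 5 = 0
Roots: r = 1, -5 (distinct real)
General solution: y = C₁e^x + C₂e^(-5x)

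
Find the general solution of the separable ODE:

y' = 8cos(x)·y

Separating variables and integrating:
ln|y| = 8sin(x) + C

General solution: y = Ce^(8sin(x))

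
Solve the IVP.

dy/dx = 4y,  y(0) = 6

General solution: y = Ce^(4x)
Applying IC y(0) = 6:
Particular solution: y = 6e^(4x)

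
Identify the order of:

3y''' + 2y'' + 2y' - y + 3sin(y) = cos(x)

The order is 3 (highest derivative is of order 3).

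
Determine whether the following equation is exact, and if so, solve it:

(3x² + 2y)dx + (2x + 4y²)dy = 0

Verify exactness: ∂M/∂y = ∂N/∂x ✓
Find F(x,y) such that ∂F/∂x = M, ∂F/∂y = N
Solution: x³ + 2xy + 4y³/3 = C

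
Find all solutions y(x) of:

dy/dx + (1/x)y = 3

Using integrating factor method:

General solution: y = (3/2)x + C/x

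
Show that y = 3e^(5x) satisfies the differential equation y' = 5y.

Verification:
y = 3e^(5x)
y' = 15e^(5x)
5y = 15e^(5x)
y' = 5y ✓

Yes, it is a solution.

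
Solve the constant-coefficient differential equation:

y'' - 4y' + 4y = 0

Characteristic equation: r² - 4r + 4 = 0
Factored: (r - 2)² = 0
Repeated root: r = 2
General solution: y = (C₁ + C₂x)e^(2x)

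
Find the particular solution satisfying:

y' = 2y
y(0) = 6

General solution: y = Ce^(2x)
Applying IC y(0) = 6:
Particular solution: y = 6e^(2x)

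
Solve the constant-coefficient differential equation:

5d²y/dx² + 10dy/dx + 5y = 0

Characteristic equation: 5r² + 10r + 5 = 0
Divide by 5: r² + 2r + 1 = 0
Factored: (r + 1)² = 0
Repeated root: r = -1
General solution: y = (C₁ + C₂x)e^(-x)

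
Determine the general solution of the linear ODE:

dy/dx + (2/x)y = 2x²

Using integrating factor method:

General solution: y = (2/5)x^3 + Cx^(-2)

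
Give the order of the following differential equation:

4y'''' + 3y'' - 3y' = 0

The order is 4 (highest derivative is of order 4).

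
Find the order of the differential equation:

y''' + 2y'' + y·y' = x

The order is 3 (highest derivative is of order 3).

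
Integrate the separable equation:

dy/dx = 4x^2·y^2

Separating variables and integrating:
-1/y = 4x^3/3 + C

General solution: y^-1 = (-4/3)x^3 + C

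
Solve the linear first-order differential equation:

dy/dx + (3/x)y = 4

Using integrating factor method:

General solution: y = x + Cx^(-3)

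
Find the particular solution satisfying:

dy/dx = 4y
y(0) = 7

General solution: y = Ce^(4x)
Applying IC y(0) = 7:
Particular solution: y = 7e^(4x)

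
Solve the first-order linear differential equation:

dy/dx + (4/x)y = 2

Using integrating factor method:

General solution: y = (2/5)x + Cx^(-4)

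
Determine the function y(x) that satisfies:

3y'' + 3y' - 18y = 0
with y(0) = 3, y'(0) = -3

General solution: y = C₁e^(2x) + C₂e^(-3x)
Applying ICs: C₁ = 6/5, C₂ = 9/5
Particular solution: y = (6/5)e^(2x) + (9/5)e^(-3x)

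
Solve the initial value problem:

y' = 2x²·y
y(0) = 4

General solution: y = Ce^(2x³/3)
Applying IC y(0) = 4:
Particular solution: y = 4e^(2x³/3)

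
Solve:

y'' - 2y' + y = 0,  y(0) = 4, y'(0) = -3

General solution: y = (C₁ + C₂x)e^x
Repeated root r = 1
Applying ICs: C₁ = 4, C₂ = -7
Particular solution: y = (4 - 7x)e^x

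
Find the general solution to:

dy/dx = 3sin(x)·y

Separating variables and integrating:
ln|y| = -3cos(x) + C

General solution: y = Ce^(-3cos(x))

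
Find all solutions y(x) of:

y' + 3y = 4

Using integrating factor method:

General solution: y = 4/3 + Ce^(-3x)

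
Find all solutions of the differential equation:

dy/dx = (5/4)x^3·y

Separating variables and integrating:
ln|y| = 5x^4/16 + C

General solution: y = Ce^(5x^4/16)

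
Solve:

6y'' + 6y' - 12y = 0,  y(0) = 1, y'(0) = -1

General solution: y = C₁e^x + C₂e^(-2x)
Applying ICs: C₁ = 1/3, C₂ = 2/3
Particular solution: y = (1/3)e^x + (2/3)e^(-2x)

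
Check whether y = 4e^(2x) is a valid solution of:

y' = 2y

Verification:
y = 4e^(2x)
y' = 8e^(2x)
2y = 8e^(2x)
y' = 2y ✓

Yes, it is a solution.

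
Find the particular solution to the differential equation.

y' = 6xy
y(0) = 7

General solution: y = Ce^(3x²)
Applying IC y(0) = 7:
Particular solution: y = 7e^(3x²)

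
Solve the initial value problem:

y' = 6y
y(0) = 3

General solution: y = Ce^(6x)
Applying IC y(0) = 3:
Particular solution: y = 3e^(6x)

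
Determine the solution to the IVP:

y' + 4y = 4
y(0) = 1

General solution: y = 1 + Ce^(-4x)
Applying y(0) = 1: C = 1 - 1 = 0
Particular solution: y = 1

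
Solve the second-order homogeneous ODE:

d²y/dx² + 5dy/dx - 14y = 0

Characteristic equation: r² + 5r - 14 = 0
Roots: r = 2, -7 (distinct real)
General solution: y = C₁e^(2x) + C₂e^(-7x)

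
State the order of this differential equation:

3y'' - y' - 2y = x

The order is 2 (highest derivative is of order 2).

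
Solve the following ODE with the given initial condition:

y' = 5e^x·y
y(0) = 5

General solution: y = Ce^(5e^x)
Applying IC y(0) = 5:
Particular solution: y = 5e^(5(e^x - 1))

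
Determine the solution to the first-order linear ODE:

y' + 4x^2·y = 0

Using integrating factor method:

General solution: y = Ce^(-4x^3/3)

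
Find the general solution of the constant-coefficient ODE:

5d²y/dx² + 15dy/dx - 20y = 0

Characteristic equation: 5r² + 15r - 20 = 0
Divide by 5: r² + 3r - 4 = 0
Roots: r = 1, -4 (distinct real)
General solution: y = C₁e^x + C₂e^(-4x)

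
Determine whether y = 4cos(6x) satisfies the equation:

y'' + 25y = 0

Verification:
y'' = -144cos(6x)
y'' + 25y ≠ 0 (frequency mismatch: got 36 instead of 25)

No, it is not a solution.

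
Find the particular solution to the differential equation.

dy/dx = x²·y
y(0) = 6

General solution: y = Ce^(x³/3)
Applying IC y(0) = 6:
Particular solution: y = 6e^(x³/3)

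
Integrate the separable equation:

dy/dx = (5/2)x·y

Separating variables and integrating:
ln|y| = 5x^2/4 + C

General solution: y = Ce^(5x^2/4)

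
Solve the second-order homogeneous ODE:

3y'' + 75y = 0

Characteristic equation: 3r² + 75 = 0
Divide by 3: r² + 25 = 0
Roots: r = ±5i (complex conjugates)
General solution: y = C₁cos(5x) + C₂sin(5x)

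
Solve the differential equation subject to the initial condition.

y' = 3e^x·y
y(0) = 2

General solution: y = Ce^(3e^x)
Applying IC y(0) = 2:
Particular solution: y = 2e^(3(e^x - 1))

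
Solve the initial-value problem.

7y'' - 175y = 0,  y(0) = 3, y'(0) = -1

General solution: y = C₁e^(5x) + C₂e^(-5x)
Applying ICs: C₁ = 7/5, C₂ = 8/5
Particular solution: y = (7/5)e^(5x) + (8/5)e^(-5x)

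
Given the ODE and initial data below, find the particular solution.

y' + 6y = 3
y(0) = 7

General solution: y = 1/2 + Ce^(-6x)
Applying y(0) = 7: C = 7 - 1/2 = 13/2
Particular solution: y = 1/2 + (13/2)e^(-6x)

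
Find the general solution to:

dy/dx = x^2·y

Separating variables and integrating:
ln|y| = x^3/3 + C

General solution: y = Ce^(x^3/3)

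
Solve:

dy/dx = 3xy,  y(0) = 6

General solution: y = Ce^(3x²/2)
Applying IC y(0) = 6:
Particular solution: y = 6e^(3x²/2)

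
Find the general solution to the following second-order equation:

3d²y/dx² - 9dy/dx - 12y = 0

Characteristic equation: 3r² - 9r - 12 = 0
Divide by 3: r² - 3r - 4 = 0
Roots: r = 4, -1 (distinct real)
General solution: y = C₁e^(4x) + C₂e^(-x)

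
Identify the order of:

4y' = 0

The order is 1 (highest derivative is of order 1).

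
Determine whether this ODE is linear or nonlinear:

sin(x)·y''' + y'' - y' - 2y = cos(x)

Linear (y and its derivatives appear to the first power only, no products of y terms)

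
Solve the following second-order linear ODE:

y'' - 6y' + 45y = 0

Characteristic equation: r² - 6r + 45 = 0
Roots: r = 3 ± 6i (complex conjugates)
General solution: y = e^(3x)(C₁cos(6x) + C₂sin(6x))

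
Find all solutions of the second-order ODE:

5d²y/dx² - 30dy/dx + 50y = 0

Characteristic equation: 5r² - 30r + 50 = 0
Divide by 5: r² - 6r + 10 = 0
Roots: r = 3 ± i (complex conjugates)
General solution: y = e^(3x)(C₁cos(x) + C₂sin(x))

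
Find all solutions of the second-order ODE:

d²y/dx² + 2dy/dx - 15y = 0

Characteristic equation: r² + 2r - 15 = 0
Roots: r = 3, -5 (distinct real)
General solution: y = C₁e^(3x) + C₂e^(-5x)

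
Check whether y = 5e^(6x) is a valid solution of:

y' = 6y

Verification:
y = 5e^(6x)
y' = 30e^(6x)
6y = 30e^(6x)
y' = 6y ✓

Yes, it is a solution.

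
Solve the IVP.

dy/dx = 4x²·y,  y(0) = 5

General solution: y = Ce^(4x³/3)
Applying IC y(0) = 5:
Particular solution: y = 5e^(4x³/3)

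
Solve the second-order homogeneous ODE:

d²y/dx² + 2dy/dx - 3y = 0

Characteristic equation: r² + 2r - 3 = 0
Roots: r = 1, -3 (distinct real)
General solution: y = C₁e^x + C₂e^(-3x)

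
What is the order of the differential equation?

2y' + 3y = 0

The order is 1 (highest derivative is of order 1).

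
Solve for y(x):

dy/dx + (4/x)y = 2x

Using integrating factor method:

General solution: y = (1/3)x^2 + Cx^(-4)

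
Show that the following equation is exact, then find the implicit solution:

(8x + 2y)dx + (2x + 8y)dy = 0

Verify exactness: ∂M/∂y = ∂N/∂x ✓
Find F(x,y) such that ∂F/∂x = M, ∂F/∂y = N
Solution: 4x² + 2xy + 4y² = C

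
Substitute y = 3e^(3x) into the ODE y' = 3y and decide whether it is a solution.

Verification:
y = 3e^(3x)
y' = 9e^(3x)
3y = 9e^(3x)
y' = 3y ✓

Yes, it is a solution.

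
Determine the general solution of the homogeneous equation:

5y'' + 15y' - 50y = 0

Characteristic equation: 5r² + 15r - 50 = 0
Divide by 5: r² + 3r - 10 = 0
Roots: r = 2, -5 (distinct real)
General solution: y = C₁e^(2x) + C₂e^(-5x)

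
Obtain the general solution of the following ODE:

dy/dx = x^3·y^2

Separating variables and integrating:
-1/y = x^4/4 + C

General solution: y^-1 = (-1/4)x^4 + C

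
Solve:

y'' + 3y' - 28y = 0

Characteristic equation: r² + 3r - 28 = 0
Roots: r = 4, -7 (distinct real)
General solution: y = C₁e^(4x) + C₂e^(-7x)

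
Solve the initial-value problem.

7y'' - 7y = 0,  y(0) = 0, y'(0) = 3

General solution: y = C₁e^x + C₂e^(-x)
Applying ICs: C₁ = 3/2, C₂ = -3/2
Particular solution: y = (3/2)e^x - (3/2)e^(-x)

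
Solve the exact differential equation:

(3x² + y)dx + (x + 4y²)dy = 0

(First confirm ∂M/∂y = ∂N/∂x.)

Verify exactness: ∂M/∂y = ∂N/∂x ✓
Find F(x,y) such that ∂F/∂x = M, ∂F/∂y = N
Solution: x³ + xy + 4y³/3 = C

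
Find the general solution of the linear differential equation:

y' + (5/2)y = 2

Using integrating factor method:

General solution: y = 4/5 + Ce^(-5x/2)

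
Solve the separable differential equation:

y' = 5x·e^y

Separating variables and integrating:
-e^(-y) = 5x²/2 + C

General solution: y = -ln(C - 5x²/2)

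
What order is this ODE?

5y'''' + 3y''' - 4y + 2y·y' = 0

The order is 4 (highest derivative is of order 4).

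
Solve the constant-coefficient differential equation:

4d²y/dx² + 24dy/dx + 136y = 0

Characteristic equation: 4r² + 24r + 136 = 0
Divide by 4: r² + 6r + 34 = 0
Roots: r = -3 ± 5i (complex conjugates)
General solution: y = e^(-3x)(C₁cos(5x) + C₂sin(5x))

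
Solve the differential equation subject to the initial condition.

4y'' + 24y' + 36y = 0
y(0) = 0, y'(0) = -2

General solution: y = (C₁ + C₂x)e^(-3x)
Repeated root r = -3
Applying ICs: C₁ = 0, C₂ = -2
Particular solution: y = -2xe^(-3x)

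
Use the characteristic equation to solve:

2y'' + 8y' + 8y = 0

Characteristic equation: 2r² + 8r + 8 = 0
Divide by 2: r² + 4r + 4 = 0
Factored: (r + 2)² = 0
Repeated root: r = -2
General solution: y = (C₁ + C₂x)e^(-2x)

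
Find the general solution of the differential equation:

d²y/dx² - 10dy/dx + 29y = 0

Characteristic equation: r² - 10r + 29 = 0
Roots: r = 5 ± 2i (complex conjugates)
General solution: y = e^(5x)(C₁cos(2x) + C₂sin(2x))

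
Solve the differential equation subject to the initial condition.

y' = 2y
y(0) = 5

General solution: y = Ce^(2x)
Applying IC y(0) = 5:
Particular solution: y = 5e^(2x)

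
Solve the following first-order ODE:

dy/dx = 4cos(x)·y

Separating variables and integrating:
ln|y| = 4sin(x) + C

General solution: y = Ce^(4sin(x))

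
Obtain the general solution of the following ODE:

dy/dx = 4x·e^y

Separating variables and integrating:
-e^(-y) = 2x² + C

General solution: y = -ln(C - 2x²)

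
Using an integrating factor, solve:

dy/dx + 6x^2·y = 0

Using integrating factor method:

General solution: y = Ce^(-2x^3)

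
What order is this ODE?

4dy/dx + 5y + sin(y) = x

The order is 1 (highest derivative is of order 1).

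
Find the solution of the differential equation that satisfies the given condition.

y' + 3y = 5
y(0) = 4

General solution: y = 5/3 + Ce^(-3x)
Applying y(0) = 4: C = 4 - 5/3 = 7/3
Particular solution: y = 5/3 + (7/3)e^(-3x)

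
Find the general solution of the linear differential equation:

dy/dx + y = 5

Using integrating factor method:

General solution: y = 5 + Ce^(-x)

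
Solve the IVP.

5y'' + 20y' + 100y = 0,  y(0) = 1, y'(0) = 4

General solution: y = e^(-2x)(C₁cos(4x) + C₂sin(4x))
Complex roots r = -2 ± 4i
Applying ICs: C₁ = 1, C₂ = 3/2
Particular solution: y = e^(-2x)(cos(4x) + (3/2)sin(4x))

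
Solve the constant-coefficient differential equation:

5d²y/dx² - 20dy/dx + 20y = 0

Characteristic equation: 5r² - 20r + 20 = 0
Divide by 5: r² - 4r + 4 = 0
Factored: (r - 2)² = 0
Repeated root: r = 2
General solution: y = (C₁ + C₂x)e^(2x)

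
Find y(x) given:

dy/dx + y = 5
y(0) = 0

General solution: y = 5 + Ce^(-x)
Applying y(0) = 0: C = 0 - 5 = -5
Particular solution: y = 5 - 5e^(-x)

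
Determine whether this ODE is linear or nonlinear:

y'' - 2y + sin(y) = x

Nonlinear (sin(y) is nonlinear in y)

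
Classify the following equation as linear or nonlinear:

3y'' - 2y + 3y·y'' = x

Nonlinear (y·y'' term)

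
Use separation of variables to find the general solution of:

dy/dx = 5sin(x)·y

Separating variables and integrating:
ln|y| = -5cos(x) + C

General solution: y = Ce^(-5cos(x))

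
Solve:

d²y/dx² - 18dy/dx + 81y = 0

Characteristic equation: r² - 18r + 81 = 0
Factored: (r - 9)² = 0
Repeated root: r = 9
General solution: y = (C₁ + C₂x)e^(9x)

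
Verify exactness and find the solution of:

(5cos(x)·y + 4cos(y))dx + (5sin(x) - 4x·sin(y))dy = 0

Verify exactness: ∂M/∂y = ∂N/∂x ✓
Find F(x,y) such that ∂F/∂x = M, ∂F/∂y = N
Solution: 5sin(x)·y + 4x·cos(y) = C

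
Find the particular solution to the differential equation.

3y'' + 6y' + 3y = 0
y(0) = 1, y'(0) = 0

General solution: y = (C₁ + C₂x)e^(-x)
Repeated root r = -1
Applying ICs: C₁ = 1, C₂ = 1
Particular solution: y = (1 + x)e^(-x)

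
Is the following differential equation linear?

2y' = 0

Yes. Linear (y and its derivatives appear to the first power only, no products of y terms)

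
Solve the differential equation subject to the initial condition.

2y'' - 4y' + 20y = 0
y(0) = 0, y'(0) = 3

General solution: y = e^x(C₁cos(3x) + C₂sin(3x))
Complex roots r = 1 ± 3i
Applying ICs: C₁ = 0, C₂ = 1
Particular solution: y = e^x(sin(3x))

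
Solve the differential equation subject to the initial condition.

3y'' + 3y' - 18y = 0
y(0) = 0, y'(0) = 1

General solution: y = C₁e^(2x) + C₂e^(-3x)
Applying ICs: C₁ = 1/5, C₂ = -1/5
Particular solution: y = (1/5)e^(2x) - (1/5)e^(-3x)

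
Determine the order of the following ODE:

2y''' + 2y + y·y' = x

The order is 3 (highest derivative is of order 3).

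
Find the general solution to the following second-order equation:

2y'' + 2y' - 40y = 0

Characteristic equation: 2r² + 2r - 40 = 0
Divide by 2: r² + r - 20 = 0
Roots: r = 4, -5 (distinct real)
General solution: y = C₁e^(4x) + C₂e^(-5x)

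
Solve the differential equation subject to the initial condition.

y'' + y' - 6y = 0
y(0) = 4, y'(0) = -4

General solution: y = C₁e^(2x) + C₂e^(-3x)
Applying ICs: C₁ = 8/5, C₂ = 12/5
Particular solution: y = (8/5)e^(2x) + (12/5)e^(-3x)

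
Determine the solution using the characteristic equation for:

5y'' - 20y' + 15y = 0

Characteristic equation: 5r² - 20r + 15 = 0
Divide by 5: r² - 4r + 3 = 0
Roots: r = 3, 1 (distinct real)
General solution: y = C₁e^(3x) + C₂e^x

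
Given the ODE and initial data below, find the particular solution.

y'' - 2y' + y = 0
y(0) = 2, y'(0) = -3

General solution: y = (C₁ + C₂x)e^x
Repeated root r = 1
Applying ICs: C₁ = 2, C₂ = -5
Particular solution: y = (2 - 5x)e^x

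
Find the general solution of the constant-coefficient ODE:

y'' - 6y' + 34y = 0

Characteristic equation: r² - 6r + 34 = 0
Roots: r = 3 ± 5i (complex conjugates)
General solution: y = e^(3x)(C₁cos(5x) + C₂sin(5x))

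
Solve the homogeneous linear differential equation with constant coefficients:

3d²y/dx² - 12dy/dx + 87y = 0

Characteristic equation: 3r² - 12r + 87 = 0
Divide by 3: r² - 4r + 29 = 0
Roots: r = 2 ± 5i (complex conjugates)
General solution: y = e^(2x)(C₁cos(5x) + C₂sin(5x))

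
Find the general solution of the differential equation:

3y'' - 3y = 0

Characteristic equation: 3r² - 3 = 0
Divide by 3: r² - 1 = 0
Roots: r = 1, -1 (distinct real)
General solution: y = C₁e^x + C₂e^(-x)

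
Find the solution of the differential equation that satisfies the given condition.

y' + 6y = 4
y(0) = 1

General solution: y = 2/3 + Ce^(-6x)
Applying y(0) = 1: C = 1 - 2/3 = 1/3
Particular solution: y = 2/3 + (1/3)e^(-6x)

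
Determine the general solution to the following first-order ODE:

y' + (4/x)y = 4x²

Using integrating factor method:

General solution: y = (4/7)x^3 + Cx^(-4)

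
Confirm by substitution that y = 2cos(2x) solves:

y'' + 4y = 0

Verification:
y'' = -8cos(2x)
y'' + 4y = 0 ✓

Yes, it is a solution.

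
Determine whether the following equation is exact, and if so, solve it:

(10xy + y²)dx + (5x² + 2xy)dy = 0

Verify exactness: ∂M/∂y = ∂N/∂x ✓
Find F(x,y) such that ∂F/∂x = M, ∂F/∂y = N
Solution: 5x²y + xy² = C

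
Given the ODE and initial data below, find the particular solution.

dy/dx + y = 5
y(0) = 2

General solution: y = 5 + Ce^(-x)
Applying y(0) = 2: C = 2 - 5 = -3
Particular solution: y = 5 - 3e^(-x)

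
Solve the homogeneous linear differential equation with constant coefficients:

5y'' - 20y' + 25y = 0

Characteristic equation: 5r² - 20r + 25 = 0
Divide by 5: r² - 4r + 5 = 0
Roots: r = 2 ± i (complex conjugates)
General solution: y = e^(2x)(C₁cos(x) + C₂sin(x))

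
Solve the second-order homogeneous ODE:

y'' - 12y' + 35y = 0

Characteristic equation: r² - 12r + 35 = 0
Roots: r = 5, 7 (distinct real)
General solution: y = C₁e^(5x) + C₂e^(7x)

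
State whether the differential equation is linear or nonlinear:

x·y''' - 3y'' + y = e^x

Linear (y and its derivatives appear to the first power only, no products of y terms)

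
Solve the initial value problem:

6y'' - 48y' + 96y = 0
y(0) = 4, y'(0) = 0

General solution: y = (C₁ + C₂x)e^(4x)
Repeated root r = 4
Applying ICs: C₁ = 4, C₂ = -16
Particular solution: y = (4 - 16x)e^(4x)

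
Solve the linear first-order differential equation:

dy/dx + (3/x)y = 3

Using integrating factor method:

General solution: y = (3/4)x + Cx^(-3)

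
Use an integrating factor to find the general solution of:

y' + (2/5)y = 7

Using integrating factor method:

General solution: y = 35/2 + Ce^(-2x/5)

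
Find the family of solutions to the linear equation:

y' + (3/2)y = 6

Using integrating factor method:

General solution: y = 4 + Ce^(-3x/2)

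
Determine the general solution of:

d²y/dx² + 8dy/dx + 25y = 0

Characteristic equation: r² + 8r + 25 = 0
Roots: r = -4 ± 3i (complex conjugates)
General solution: y = e^(-4x)(C₁cos(3x) + C₂sin(3x))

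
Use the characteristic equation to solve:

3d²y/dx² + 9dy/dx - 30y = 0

Characteristic equation: 3r² + 9r - 30 = 0
Divide by 3: r² + 3r - 10 = 0
Roots: r = 2, -5 (distinct real)
General solution: y = C₁e^(2x) + C₂e^(-5x)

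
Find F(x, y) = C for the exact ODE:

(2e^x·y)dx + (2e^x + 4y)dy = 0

Verify exactness: ∂M/∂y = ∂N/∂x ✓
Find F(x,y) such that ∂F/∂x = M, ∂F/∂y = N
Solution: 2e^x·y + 2y² = C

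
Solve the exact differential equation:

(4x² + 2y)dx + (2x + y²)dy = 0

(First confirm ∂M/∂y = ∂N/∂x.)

Verify exactness: ∂M/∂y = ∂N/∂x ✓
Find F(x,y) such that ∂F/∂x = M, ∂F/∂y = N
Solution: 4x³/3 + 2xy + y³/3 = C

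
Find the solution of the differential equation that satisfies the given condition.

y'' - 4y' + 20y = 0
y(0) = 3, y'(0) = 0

General solution: y = e^(2x)(C₁cos(4x) + C₂sin(4x))
Complex roots r = 2 ± 4i
Applying ICs: C₁ = 3, C₂ = -3/2
Particular solution: y = e^(2x)(3cos(4x) - (3/2)sin(4x))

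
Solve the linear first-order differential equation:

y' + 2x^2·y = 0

Using integrating factor method:

General solution: y = Ce^(-2x^3/3)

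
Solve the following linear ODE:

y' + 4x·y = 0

Using integrating factor method:

General solution: y = Ce^(-2x^2)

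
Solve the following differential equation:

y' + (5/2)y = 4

Using integrating factor method:

General solution: y = 8/5 + Ce^(-5x/2)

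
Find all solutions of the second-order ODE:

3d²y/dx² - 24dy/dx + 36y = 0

Characteristic equation: 3r² - 24r + 36 = 0
Divide by 3: r² - 8r + 12 = 0
Roots: r = 2, 6 (distinct real)
General solution: y = C₁e^(2x) + C₂e^(6x)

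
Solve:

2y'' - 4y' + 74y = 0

Characteristic equation: 2r² - 4r + 74 = 0
Divide by 2: r² - 2r + 37 = 0
Roots: r = 1 ± 6i (complex conjugates)
General solution: y = e^x(C₁cos(6x) + C₂sin(6x))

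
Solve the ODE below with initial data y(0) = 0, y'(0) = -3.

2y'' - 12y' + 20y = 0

General solution: y = e^(3x)(C₁cos(x) + C₂sin(x))
Complex roots r = 3 ± i
Applying ICs: C₁ = 0, C₂ = -3
Particular solution: y = e^(3x)(-3sin(x))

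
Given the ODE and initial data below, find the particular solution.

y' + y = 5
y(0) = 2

General solution: y = 5 + Ce^(-x)
Applying y(0) = 2: C = 2 - 5 = -3
Particular solution: y = 5 - 3e^(-x)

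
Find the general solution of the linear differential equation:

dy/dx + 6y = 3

Using integrating factor method:

General solution: y = 1/2 + Ce^(-6x)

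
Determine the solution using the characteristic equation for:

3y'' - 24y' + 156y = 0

Characteristic equation: 3r² - 24r + 156 = 0
Divide by 3: r² - 8r + 52 = 0
Roots: r = 4 ± 6i (complex conjugates)
General solution: y = e^(4x)(C₁cos(6x) + C₂sin(6x))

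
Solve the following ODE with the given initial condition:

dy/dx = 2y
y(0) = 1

General solution: y = Ce^(2x)
Applying IC y(0) = 1:
Particular solution: y = e^(2x)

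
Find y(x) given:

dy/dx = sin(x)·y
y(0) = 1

General solution: y = Ce^(-cos(x))
Applying IC y(0) = 1:
Particular solution: y = e^(1-cos(x))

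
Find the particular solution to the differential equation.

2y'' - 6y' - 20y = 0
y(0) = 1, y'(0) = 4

General solution: y = C₁e^(5x) + C₂e^(-2x)
Applying ICs: C₁ = 6/7, C₂ = 1/7
Particular solution: y = (6/7)e^(5x) + (1/7)e^(-2x)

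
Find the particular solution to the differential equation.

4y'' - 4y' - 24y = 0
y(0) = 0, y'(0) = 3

General solution: y = C₁e^(3x) + C₂e^(-2x)
Applying ICs: C₁ = 3/5, C₂ = -3/5
Particular solution: y = (3/5)e^(3x) - (3/5)e^(-2x)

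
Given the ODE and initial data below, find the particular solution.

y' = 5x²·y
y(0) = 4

General solution: y = Ce^(5x³/3)
Applying IC y(0) = 4:
Particular solution: y = 4e^(5x³/3)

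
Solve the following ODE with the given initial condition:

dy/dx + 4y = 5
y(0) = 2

General solution: y = 5/4 + Ce^(-4x)
Applying y(0) = 2: C = 2 - 5/4 = 3/4
Particular solution: y = 5/4 + (3/4)e^(-4x)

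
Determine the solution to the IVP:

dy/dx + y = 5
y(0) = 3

General solution: y = 5 + Ce^(-x)
Applying y(0) = 3: C = 3 - 5 = -2
Particular solution: y = 5 - 2e^(-x)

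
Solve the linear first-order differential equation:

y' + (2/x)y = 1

Using integrating factor method:

General solution: y = (1/3)x + Cx^(-2)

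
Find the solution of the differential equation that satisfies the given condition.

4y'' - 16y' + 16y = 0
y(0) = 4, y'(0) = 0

General solution: y = (C₁ + C₂x)e^(2x)
Repeated root r = 2
Applying ICs: C₁ = 4, C₂ = -8
Particular solution: y = (4 - 8x)e^(2x)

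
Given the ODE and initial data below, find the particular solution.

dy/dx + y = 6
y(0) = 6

General solution: y = 6 + Ce^(-x)
Applying y(0) = 6: C = 6 - 6 = 0
Particular solution: y = 6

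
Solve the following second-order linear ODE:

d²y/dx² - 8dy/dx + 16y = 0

Characteristic equation: r² - 8r + 16 = 0
Factored: (r - 4)² = 0
Repeated root: r = 4
General solution: y = (C₁ + C₂x)e^(4x)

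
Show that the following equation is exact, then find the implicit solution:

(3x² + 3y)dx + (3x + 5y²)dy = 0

Verify exactness: ∂M/∂y = ∂N/∂x ✓
Find F(x,y) such that ∂F/∂x = M, ∂F/∂y = N
Solution: x³ + 3xy + 5y³/3 = C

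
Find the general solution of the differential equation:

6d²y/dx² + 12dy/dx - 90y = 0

Characteristic equation: 6r² + 12r - 90 = 0
Divide by 6: r² + 2r - 15 = 0
Roots: r = 3, -5 (distinct real)
General solution: y = C₁e^(3x) + C₂e^(-5x)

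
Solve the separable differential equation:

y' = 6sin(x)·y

Separating variables and integrating:
ln|y| = -6cos(x) + C

General solution: y = Ce^(-6cos(x))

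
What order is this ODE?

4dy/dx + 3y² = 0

The order is 1 (highest derivative is of order 1).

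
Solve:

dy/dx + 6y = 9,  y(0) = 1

General solution: y = 3/2 + Ce^(-6x)
Applying y(0) = 1: C = 1 - 3/2 = -1/2
Particular solution: y = 3/2 - (1/2)e^(-6x)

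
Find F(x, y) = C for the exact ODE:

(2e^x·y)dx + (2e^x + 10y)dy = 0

Verify exactness: ∂M/∂y = ∂N/∂x ✓
Find F(x,y) such that ∂F/∂x = M, ∂F/∂y = N
Solution: 2e^x·y + 5y² = C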